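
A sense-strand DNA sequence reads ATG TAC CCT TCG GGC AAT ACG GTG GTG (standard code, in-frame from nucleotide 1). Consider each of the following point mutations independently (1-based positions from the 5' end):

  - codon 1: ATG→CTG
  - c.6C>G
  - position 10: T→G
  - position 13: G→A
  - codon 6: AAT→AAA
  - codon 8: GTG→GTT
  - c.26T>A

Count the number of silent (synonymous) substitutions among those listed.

Codon 1: ATG (Met) → CTG (Leu) — missense.
Codon 2: TAC (Tyr) → TAG (Stop) — nonsense.
Codon 4: TCG (Ser) → GCG (Ala) — missense.
Codon 5: GGC (Gly) → AGC (Ser) — missense.
Codon 6: AAT (Asn) → AAA (Lys) — missense.
Codon 8: GTG (Val) → GTT (Val) — synonymous.
Codon 9: GTG (Val) → GAG (Glu) — missense.
Synonymous: 1 of 7.

1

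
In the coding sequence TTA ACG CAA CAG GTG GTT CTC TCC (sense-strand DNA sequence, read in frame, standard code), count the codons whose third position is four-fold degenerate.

Codon 1 TTA (Leu): third position 2-fold.
Codon 2 ACG (Thr): third position 4-fold.
Codon 3 CAA (Gln): third position 2-fold.
Codon 4 CAG (Gln): third position 2-fold.
Codon 5 GTG (Val): third position 4-fold.
Codon 6 GTT (Val): third position 4-fold.
Codon 7 CTC (Leu): third position 4-fold.
Codon 8 TCC (Ser): third position 4-fold.
Four-fold degenerate third positions: 5.

5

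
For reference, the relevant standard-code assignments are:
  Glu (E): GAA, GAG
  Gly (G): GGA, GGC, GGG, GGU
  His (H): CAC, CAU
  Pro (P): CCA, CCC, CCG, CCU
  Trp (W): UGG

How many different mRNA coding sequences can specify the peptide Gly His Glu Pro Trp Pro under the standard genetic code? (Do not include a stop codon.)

Gly: 4 codons.
His: 2 codons.
Glu: 2 codons.
Pro: 4 codons.
Trp: 1 codon.
Pro: 4 codons.
4 × 2 × 2 × 4 × 1 × 4 = 256.

256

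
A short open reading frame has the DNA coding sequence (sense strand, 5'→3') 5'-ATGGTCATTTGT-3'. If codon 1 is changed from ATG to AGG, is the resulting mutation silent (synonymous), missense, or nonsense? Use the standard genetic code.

missense

Position 2 falls in codon 1: ATG → Met.
After the substitution the codon is AGG → Arg.
Met ≠ Arg, so this is a missense mutation.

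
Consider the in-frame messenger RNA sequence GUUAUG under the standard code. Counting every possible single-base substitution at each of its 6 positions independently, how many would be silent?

Codon 1 (GUU, Val): 3 synonymous substitutions.
Codon 2 (AUG, Met): 0 synonymous substitutions.
Total: 3 + 0 = 3.

3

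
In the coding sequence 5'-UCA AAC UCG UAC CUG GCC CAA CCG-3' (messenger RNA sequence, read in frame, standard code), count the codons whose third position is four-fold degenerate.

Codon 1 UCA (Ser): third position 4-fold.
Codon 2 AAC (Asn): third position 2-fold.
Codon 3 UCG (Ser): third position 4-fold.
Codon 4 UAC (Tyr): third position 2-fold.
Codon 5 CUG (Leu): third position 4-fold.
Codon 6 GCC (Ala): third position 4-fold.
Codon 7 CAA (Gln): third position 2-fold.
Codon 8 CCG (Pro): third position 4-fold.
Four-fold degenerate third positions: 5.

5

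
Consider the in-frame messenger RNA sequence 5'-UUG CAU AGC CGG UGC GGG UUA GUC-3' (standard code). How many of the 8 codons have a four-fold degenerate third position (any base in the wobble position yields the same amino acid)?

3

Codon 1 UUG (Leu): third position 2-fold.
Codon 2 CAU (His): third position 2-fold.
Codon 3 AGC (Ser): third position 2-fold.
Codon 4 CGG (Arg): third position 4-fold.
Codon 5 UGC (Cys): third position 2-fold.
Codon 6 GGG (Gly): third position 4-fold.
Codon 7 UUA (Leu): third position 2-fold.
Codon 8 GUC (Val): third position 4-fold.
Four-fold degenerate third positions: 3.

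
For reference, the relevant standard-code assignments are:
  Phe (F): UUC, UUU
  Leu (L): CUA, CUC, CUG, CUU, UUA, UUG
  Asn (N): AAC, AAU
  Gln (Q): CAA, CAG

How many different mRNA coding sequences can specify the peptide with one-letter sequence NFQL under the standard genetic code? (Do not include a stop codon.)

Asn: 2 codons.
Phe: 2 codons.
Gln: 2 codons.
Leu: 6 codons.
2 × 2 × 2 × 6 = 48.

48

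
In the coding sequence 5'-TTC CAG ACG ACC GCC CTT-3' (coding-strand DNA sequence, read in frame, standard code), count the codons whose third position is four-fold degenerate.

Codon 1 TTC (Phe): third position 2-fold.
Codon 2 CAG (Gln): third position 2-fold.
Codon 3 ACG (Thr): third position 4-fold.
Codon 4 ACC (Thr): third position 4-fold.
Codon 5 GCC (Ala): third position 4-fold.
Codon 6 CTT (Leu): third position 4-fold.
Four-fold degenerate third positions: 4.

4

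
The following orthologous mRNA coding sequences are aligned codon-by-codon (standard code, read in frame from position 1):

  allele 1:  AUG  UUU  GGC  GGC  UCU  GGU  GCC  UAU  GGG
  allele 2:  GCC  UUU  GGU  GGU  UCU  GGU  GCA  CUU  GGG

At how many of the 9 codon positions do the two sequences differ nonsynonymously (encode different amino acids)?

2

Codon 1: AUG Met / GCC Ala — nonsynonymous.
Codon 2: UUU Phe / UUU Phe — identical.
Codon 3: GGC Gly / GGU Gly — synonymous.
Codon 4: GGC Gly / GGU Gly — synonymous.
Codon 5: UCU Ser / UCU Ser — identical.
Codon 6: GGU Gly / GGU Gly — identical.
Codon 7: GCC Ala / GCA Ala — synonymous.
Codon 8: UAU Tyr / CUU Leu — nonsynonymous.
Codon 9: GGG Gly / GGG Gly — identical.
Nonsynonymous differences: 2.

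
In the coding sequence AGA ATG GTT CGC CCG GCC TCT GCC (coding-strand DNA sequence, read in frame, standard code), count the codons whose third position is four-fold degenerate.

6

Codon 1 AGA (Arg): third position 2-fold.
Codon 2 ATG (Met): third position 1-fold.
Codon 3 GTT (Val): third position 4-fold.
Codon 4 CGC (Arg): third position 4-fold.
Codon 5 CCG (Pro): third position 4-fold.
Codon 6 GCC (Ala): third position 4-fold.
Codon 7 TCT (Ser): third position 4-fold.
Codon 8 GCC (Ala): third position 4-fold.
Four-fold degenerate third positions: 6.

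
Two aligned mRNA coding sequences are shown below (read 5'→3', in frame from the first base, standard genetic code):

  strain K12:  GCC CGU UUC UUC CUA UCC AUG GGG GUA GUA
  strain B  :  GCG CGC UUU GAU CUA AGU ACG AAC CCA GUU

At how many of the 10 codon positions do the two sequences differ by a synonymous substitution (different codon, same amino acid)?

5

Codon 1: GCC Ala / GCG Ala — synonymous.
Codon 2: CGU Arg / CGC Arg — synonymous.
Codon 3: UUC Phe / UUU Phe — synonymous.
Codon 4: UUC Phe / GAU Asp — nonsynonymous.
Codon 5: CUA Leu / CUA Leu — identical.
Codon 6: UCC Ser / AGU Ser — synonymous.
Codon 7: AUG Met / ACG Thr — nonsynonymous.
Codon 8: GGG Gly / AAC Asn — nonsynonymous.
Codon 9: GUA Val / CCA Pro — nonsynonymous.
Codon 10: GUA Val / GUU Val — synonymous.
Synonymous differences: 5.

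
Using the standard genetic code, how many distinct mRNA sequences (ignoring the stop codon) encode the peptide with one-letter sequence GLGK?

Gly: 4 codons.
Leu: 6 codons.
Gly: 4 codons.
Lys: 2 codons.
4 × 6 × 4 × 2 = 192.

192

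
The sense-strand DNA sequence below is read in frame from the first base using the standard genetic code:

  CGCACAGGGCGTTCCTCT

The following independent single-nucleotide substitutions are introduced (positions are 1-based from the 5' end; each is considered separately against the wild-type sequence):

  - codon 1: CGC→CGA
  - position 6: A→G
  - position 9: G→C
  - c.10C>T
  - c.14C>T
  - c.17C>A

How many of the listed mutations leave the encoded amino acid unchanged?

3

Codon 1: CGC (Arg) → CGA (Arg) — synonymous.
Codon 2: ACA (Thr) → ACG (Thr) — synonymous.
Codon 3: GGG (Gly) → GGC (Gly) — synonymous.
Codon 4: CGT (Arg) → TGT (Cys) — missense.
Codon 5: TCC (Ser) → TTC (Phe) — missense.
Codon 6: TCT (Ser) → TAT (Tyr) — missense.
Synonymous: 3 of 6.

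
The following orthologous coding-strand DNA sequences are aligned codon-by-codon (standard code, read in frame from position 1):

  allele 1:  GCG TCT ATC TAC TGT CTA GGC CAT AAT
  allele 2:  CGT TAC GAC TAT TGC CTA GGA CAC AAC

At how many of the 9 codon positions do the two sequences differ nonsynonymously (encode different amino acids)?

3

Codon 1: GCG Ala / CGT Arg — nonsynonymous.
Codon 2: TCT Ser / TAC Tyr — nonsynonymous.
Codon 3: ATC Ile / GAC Asp — nonsynonymous.
Codon 4: TAC Tyr / TAT Tyr — synonymous.
Codon 5: TGT Cys / TGC Cys — synonymous.
Codon 6: CTA Leu / CTA Leu — identical.
Codon 7: GGC Gly / GGA Gly — synonymous.
Codon 8: CAT His / CAC His — synonymous.
Codon 9: AAT Asn / AAC Asn — synonymous.
Nonsynonymous differences: 3.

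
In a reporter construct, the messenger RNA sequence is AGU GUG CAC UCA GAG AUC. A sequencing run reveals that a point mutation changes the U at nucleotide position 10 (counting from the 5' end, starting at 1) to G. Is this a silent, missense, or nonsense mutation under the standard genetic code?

Position 10 falls in codon 4: UCA → Ser.
After the substitution the codon is GCA → Ala.
Ser ≠ Ala, so this is a missense mutation.

missense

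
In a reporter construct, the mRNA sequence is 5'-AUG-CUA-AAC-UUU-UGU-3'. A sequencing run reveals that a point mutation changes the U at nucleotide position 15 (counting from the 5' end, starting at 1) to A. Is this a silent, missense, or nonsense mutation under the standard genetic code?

nonsense

Position 15 falls in codon 5: UGU → Cys.
After the substitution the codon is UGA → Stop.
The new codon is a stop codon, so this is a nonsense mutation.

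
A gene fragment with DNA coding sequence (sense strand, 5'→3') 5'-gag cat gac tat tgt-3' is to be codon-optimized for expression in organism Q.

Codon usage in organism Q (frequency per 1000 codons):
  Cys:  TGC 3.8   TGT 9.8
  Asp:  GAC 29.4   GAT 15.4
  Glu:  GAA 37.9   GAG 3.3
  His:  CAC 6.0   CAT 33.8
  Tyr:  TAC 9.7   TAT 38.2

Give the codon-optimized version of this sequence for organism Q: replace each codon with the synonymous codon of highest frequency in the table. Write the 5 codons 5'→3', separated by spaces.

Codon 1 (Glu): best is GAA at 37.9.
Codon 2 (His): best is CAT at 33.8.
Codon 3 (Asp): best is GAC at 29.4.
Codon 4 (Tyr): best is TAT at 38.2.
Codon 5 (Cys): best is TGT at 9.8.

GAA CAT GAC TAT TGT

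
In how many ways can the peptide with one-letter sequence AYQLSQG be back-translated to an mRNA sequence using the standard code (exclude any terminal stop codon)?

Ala: 4 codons.
Tyr: 2 codons.
Gln: 2 codons.
Leu: 6 codons.
Ser: 6 codons.
Gln: 2 codons.
Gly: 4 codons.
4 × 2 × 2 × 6 × 6 × 2 × 4 = 4608.

4608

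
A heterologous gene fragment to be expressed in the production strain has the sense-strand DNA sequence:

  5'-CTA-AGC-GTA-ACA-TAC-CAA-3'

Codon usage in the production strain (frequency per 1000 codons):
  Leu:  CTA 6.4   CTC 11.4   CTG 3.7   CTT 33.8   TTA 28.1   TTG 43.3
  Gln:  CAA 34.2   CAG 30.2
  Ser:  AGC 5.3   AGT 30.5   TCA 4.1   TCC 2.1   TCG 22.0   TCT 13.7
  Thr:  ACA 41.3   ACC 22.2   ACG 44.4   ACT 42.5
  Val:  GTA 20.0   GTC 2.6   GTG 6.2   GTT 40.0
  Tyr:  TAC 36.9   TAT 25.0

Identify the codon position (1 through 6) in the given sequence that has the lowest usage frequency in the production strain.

Codon 1 CTA (Leu): 6.4 per 1000.
Codon 2 AGC (Ser): 5.3 per 1000.
Codon 3 GTA (Val): 20.0 per 1000.
Codon 4 ACA (Thr): 41.3 per 1000.
Codon 5 TAC (Tyr): 36.9 per 1000.
Codon 6 CAA (Gln): 34.2 per 1000.
Lowest frequency is 5.3 at codon 2.

2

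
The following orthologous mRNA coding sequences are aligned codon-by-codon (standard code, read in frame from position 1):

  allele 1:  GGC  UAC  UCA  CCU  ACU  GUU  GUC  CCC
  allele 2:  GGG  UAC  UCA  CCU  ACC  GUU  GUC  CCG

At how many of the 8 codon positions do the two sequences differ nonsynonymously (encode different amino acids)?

Codon 1: GGC Gly / GGG Gly — synonymous.
Codon 2: UAC Tyr / UAC Tyr — identical.
Codon 3: UCA Ser / UCA Ser — identical.
Codon 4: CCU Pro / CCU Pro — identical.
Codon 5: ACU Thr / ACC Thr — synonymous.
Codon 6: GUU Val / GUU Val — identical.
Codon 7: GUC Val / GUC Val — identical.
Codon 8: CCC Pro / CCG Pro — synonymous.
Nonsynonymous differences: 0.

0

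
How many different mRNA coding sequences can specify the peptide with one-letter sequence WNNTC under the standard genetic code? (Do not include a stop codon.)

32

Trp: 1 codon.
Asn: 2 codons.
Asn: 2 codons.
Thr: 4 codons.
Cys: 2 codons.
1 × 2 × 2 × 4 × 2 = 32.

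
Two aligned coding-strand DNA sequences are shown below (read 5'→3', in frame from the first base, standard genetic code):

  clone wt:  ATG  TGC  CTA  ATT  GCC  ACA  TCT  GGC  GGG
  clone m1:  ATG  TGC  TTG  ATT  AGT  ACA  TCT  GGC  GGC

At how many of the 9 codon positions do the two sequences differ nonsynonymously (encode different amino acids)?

Codon 1: ATG Met / ATG Met — identical.
Codon 2: TGC Cys / TGC Cys — identical.
Codon 3: CTA Leu / TTG Leu — synonymous.
Codon 4: ATT Ile / ATT Ile — identical.
Codon 5: GCC Ala / AGT Ser — nonsynonymous.
Codon 6: ACA Thr / ACA Thr — identical.
Codon 7: TCT Ser / TCT Ser — identical.
Codon 8: GGC Gly / GGC Gly — identical.
Codon 9: GGG Gly / GGC Gly — synonymous.
Nonsynonymous differences: 1.

1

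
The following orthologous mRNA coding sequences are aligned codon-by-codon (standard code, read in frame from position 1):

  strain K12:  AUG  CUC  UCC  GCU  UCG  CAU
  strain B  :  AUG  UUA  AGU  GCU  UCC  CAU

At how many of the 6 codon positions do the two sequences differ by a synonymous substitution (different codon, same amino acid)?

3

Codon 1: AUG Met / AUG Met — identical.
Codon 2: CUC Leu / UUA Leu — synonymous.
Codon 3: UCC Ser / AGU Ser — synonymous.
Codon 4: GCU Ala / GCU Ala — identical.
Codon 5: UCG Ser / UCC Ser — synonymous.
Codon 6: CAU His / CAU His — identical.
Synonymous differences: 3.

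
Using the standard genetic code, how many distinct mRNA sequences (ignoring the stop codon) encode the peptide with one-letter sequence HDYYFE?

64

His: 2 codons.
Asp: 2 codons.
Tyr: 2 codons.
Tyr: 2 codons.
Phe: 2 codons.
Glu: 2 codons.
2 × 2 × 2 × 2 × 2 × 2 = 64.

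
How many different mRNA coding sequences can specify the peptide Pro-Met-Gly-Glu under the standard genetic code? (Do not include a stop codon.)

32

Pro: 4 codons.
Met: 1 codon.
Gly: 4 codons.
Glu: 2 codons.
4 × 1 × 4 × 2 = 32.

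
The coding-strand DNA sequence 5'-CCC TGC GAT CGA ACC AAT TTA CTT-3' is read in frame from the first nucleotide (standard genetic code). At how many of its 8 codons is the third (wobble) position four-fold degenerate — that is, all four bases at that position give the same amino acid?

4

Codon 1 CCC (Pro): third position 4-fold.
Codon 2 TGC (Cys): third position 2-fold.
Codon 3 GAT (Asp): third position 2-fold.
Codon 4 CGA (Arg): third position 4-fold.
Codon 5 ACC (Thr): third position 4-fold.
Codon 6 AAT (Asn): third position 2-fold.
Codon 7 TTA (Leu): third position 2-fold.
Codon 8 CTT (Leu): third position 4-fold.
Four-fold degenerate third positions: 4.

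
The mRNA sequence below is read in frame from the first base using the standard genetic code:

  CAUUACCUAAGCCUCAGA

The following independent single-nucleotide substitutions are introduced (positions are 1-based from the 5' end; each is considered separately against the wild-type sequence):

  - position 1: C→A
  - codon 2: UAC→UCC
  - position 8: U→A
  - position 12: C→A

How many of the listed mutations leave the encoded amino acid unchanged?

Codon 1: CAU (His) → AAU (Asn) — missense.
Codon 2: UAC (Tyr) → UCC (Ser) — missense.
Codon 3: CUA (Leu) → CAA (Gln) — missense.
Codon 4: AGC (Ser) → AGA (Arg) — missense.
Synonymous: 0 of 4.

0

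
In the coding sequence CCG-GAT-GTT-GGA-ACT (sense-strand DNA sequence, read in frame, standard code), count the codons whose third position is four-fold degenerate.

4

Codon 1 CCG (Pro): third position 4-fold.
Codon 2 GAT (Asp): third position 2-fold.
Codon 3 GTT (Val): third position 4-fold.
Codon 4 GGA (Gly): third position 4-fold.
Codon 5 ACT (Thr): third position 4-fold.
Four-fold degenerate third positions: 4.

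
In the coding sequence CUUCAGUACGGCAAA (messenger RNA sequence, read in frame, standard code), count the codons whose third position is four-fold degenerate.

2

Codon 1 CUU (Leu): third position 4-fold.
Codon 2 CAG (Gln): third position 2-fold.
Codon 3 UAC (Tyr): third position 2-fold.
Codon 4 GGC (Gly): third position 4-fold.
Codon 5 AAA (Lys): third position 2-fold.
Four-fold degenerate third positions: 2.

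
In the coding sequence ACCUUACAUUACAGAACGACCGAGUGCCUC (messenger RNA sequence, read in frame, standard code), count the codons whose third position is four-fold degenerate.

4

Codon 1 ACC (Thr): third position 4-fold.
Codon 2 UUA (Leu): third position 2-fold.
Codon 3 CAU (His): third position 2-fold.
Codon 4 UAC (Tyr): third position 2-fold.
Codon 5 AGA (Arg): third position 2-fold.
Codon 6 ACG (Thr): third position 4-fold.
Codon 7 ACC (Thr): third position 4-fold.
Codon 8 GAG (Glu): third position 2-fold.
Codon 9 UGC (Cys): third position 2-fold.
Codon 10 CUC (Leu): third position 4-fold.
Four-fold degenerate third positions: 4.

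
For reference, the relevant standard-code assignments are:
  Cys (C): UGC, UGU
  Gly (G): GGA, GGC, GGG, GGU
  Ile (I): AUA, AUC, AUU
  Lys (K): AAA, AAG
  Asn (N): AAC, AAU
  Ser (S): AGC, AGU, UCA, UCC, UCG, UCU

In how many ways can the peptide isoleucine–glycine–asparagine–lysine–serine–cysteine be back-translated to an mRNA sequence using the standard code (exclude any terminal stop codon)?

Ile: 3 codons.
Gly: 4 codons.
Asn: 2 codons.
Lys: 2 codons.
Ser: 6 codons.
Cys: 2 codons.
3 × 4 × 2 × 2 × 6 × 2 = 576.

576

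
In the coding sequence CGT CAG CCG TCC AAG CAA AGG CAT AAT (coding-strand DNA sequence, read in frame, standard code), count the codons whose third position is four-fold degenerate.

Codon 1 CGT (Arg): third position 4-fold.
Codon 2 CAG (Gln): third position 2-fold.
Codon 3 CCG (Pro): third position 4-fold.
Codon 4 TCC (Ser): third position 4-fold.
Codon 5 AAG (Lys): third position 2-fold.
Codon 6 CAA (Gln): third position 2-fold.
Codon 7 AGG (Arg): third position 2-fold.
Codon 8 CAT (His): third position 2-fold.
Codon 9 AAT (Asn): third position 2-fold.
Four-fold degenerate third positions: 3.

3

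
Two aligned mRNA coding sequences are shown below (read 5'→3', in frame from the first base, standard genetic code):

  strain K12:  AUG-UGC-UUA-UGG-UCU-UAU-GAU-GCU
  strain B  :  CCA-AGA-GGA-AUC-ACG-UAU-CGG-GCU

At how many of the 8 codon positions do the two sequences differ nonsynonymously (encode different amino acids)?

Codon 1: AUG Met / CCA Pro — nonsynonymous.
Codon 2: UGC Cys / AGA Arg — nonsynonymous.
Codon 3: UUA Leu / GGA Gly — nonsynonymous.
Codon 4: UGG Trp / AUC Ile — nonsynonymous.
Codon 5: UCU Ser / ACG Thr — nonsynonymous.
Codon 6: UAU Tyr / UAU Tyr — identical.
Codon 7: GAU Asp / CGG Arg — nonsynonymous.
Codon 8: GCU Ala / GCU Ala — identical.
Nonsynonymous differences: 6.

6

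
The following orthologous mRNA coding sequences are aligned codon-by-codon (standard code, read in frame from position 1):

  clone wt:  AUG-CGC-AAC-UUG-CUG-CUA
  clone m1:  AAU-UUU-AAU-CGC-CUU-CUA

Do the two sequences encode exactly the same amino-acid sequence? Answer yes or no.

no

Codon 1: AUG Met / AAU Asn — nonsynonymous.
Codon 2: CGC Arg / UUU Phe — nonsynonymous.
Codon 3: AAC Asn / AAU Asn — synonymous.
Codon 4: UUG Leu / CGC Arg — nonsynonymous.
Codon 5: CUG Leu / CUU Leu — synonymous.
Codon 6: CUA Leu / CUA Leu — identical.
Nonsynonymous differences: 3 → different protein.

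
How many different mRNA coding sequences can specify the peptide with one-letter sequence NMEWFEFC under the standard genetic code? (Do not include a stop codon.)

64

Asn: 2 codons.
Met: 1 codon.
Glu: 2 codons.
Trp: 1 codon.
Phe: 2 codons.
Glu: 2 codons.
Phe: 2 codons.
Cys: 2 codons.
2 × 1 × 2 × 1 × 2 × 2 × 2 × 2 = 64.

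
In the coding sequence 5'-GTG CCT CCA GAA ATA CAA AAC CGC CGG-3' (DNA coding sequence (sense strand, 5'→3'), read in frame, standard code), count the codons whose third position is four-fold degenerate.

5

Codon 1 GTG (Val): third position 4-fold.
Codon 2 CCT (Pro): third position 4-fold.
Codon 3 CCA (Pro): third position 4-fold.
Codon 4 GAA (Glu): third position 2-fold.
Codon 5 ATA (Ile): third position 3-fold.
Codon 6 CAA (Gln): third position 2-fold.
Codon 7 AAC (Asn): third position 2-fold.
Codon 8 CGC (Arg): third position 4-fold.
Codon 9 CGG (Arg): third position 4-fold.
Four-fold degenerate third positions: 5.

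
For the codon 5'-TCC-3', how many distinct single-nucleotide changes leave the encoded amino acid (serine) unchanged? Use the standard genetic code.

Position 1: none → 0 synonymous.
Position 2: none → 0 synonymous.
Position 3: TCT, TCA, TCG → 3 synonymous.
Total: 0 + 0 + 3 = 3.

3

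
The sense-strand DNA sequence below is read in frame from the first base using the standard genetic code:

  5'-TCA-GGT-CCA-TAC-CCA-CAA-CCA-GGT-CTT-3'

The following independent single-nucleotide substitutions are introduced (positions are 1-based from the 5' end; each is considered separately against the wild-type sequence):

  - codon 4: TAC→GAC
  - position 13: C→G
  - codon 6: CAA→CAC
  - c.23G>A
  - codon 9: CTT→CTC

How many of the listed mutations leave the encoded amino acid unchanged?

Codon 4: TAC (Tyr) → GAC (Asp) — missense.
Codon 5: CCA (Pro) → GCA (Ala) — missense.
Codon 6: CAA (Gln) → CAC (His) — missense.
Codon 8: GGT (Gly) → GAT (Asp) — missense.
Codon 9: CTT (Leu) → CTC (Leu) — synonymous.
Synonymous: 1 of 5.

1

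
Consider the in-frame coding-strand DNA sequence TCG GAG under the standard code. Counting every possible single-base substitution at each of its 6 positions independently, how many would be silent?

4

Codon 1 (TCG, Ser): 3 synonymous substitutions.
Codon 2 (GAG, Glu): 1 synonymous substitution.
Total: 3 + 1 = 4.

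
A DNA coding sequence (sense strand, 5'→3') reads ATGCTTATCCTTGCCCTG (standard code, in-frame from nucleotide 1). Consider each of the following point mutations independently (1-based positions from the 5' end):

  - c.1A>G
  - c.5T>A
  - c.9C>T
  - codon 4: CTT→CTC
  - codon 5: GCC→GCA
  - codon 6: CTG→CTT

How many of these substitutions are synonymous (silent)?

Codon 1: ATG (Met) → GTG (Val) — missense.
Codon 2: CTT (Leu) → CAT (His) — missense.
Codon 3: ATC (Ile) → ATT (Ile) — synonymous.
Codon 4: CTT (Leu) → CTC (Leu) — synonymous.
Codon 5: GCC (Ala) → GCA (Ala) — synonymous.
Codon 6: CTG (Leu) → CTT (Leu) — synonymous.
Synonymous: 4 of 6.

4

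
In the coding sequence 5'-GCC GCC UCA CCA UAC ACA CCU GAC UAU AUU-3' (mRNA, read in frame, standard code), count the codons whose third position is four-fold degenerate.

Codon 1 GCC (Ala): third position 4-fold.
Codon 2 GCC (Ala): third position 4-fold.
Codon 3 UCA (Ser): third position 4-fold.
Codon 4 CCA (Pro): third position 4-fold.
Codon 5 UAC (Tyr): third position 2-fold.
Codon 6 ACA (Thr): third position 4-fold.
Codon 7 CCU (Pro): third position 4-fold.
Codon 8 GAC (Asp): third position 2-fold.
Codon 9 UAU (Tyr): third position 2-fold.
Codon 10 AUU (Ile): third position 3-fold.
Four-fold degenerate third positions: 6.

6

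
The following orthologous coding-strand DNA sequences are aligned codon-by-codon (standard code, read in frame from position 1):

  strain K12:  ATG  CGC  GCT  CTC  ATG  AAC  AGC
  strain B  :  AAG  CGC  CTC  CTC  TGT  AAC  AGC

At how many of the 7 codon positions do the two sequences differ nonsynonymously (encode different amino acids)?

Codon 1: ATG Met / AAG Lys — nonsynonymous.
Codon 2: CGC Arg / CGC Arg — identical.
Codon 3: GCT Ala / CTC Leu — nonsynonymous.
Codon 4: CTC Leu / CTC Leu — identical.
Codon 5: ATG Met / TGT Cys — nonsynonymous.
Codon 6: AAC Asn / AAC Asn — identical.
Codon 7: AGC Ser / AGC Ser — identical.
Nonsynonymous differences: 3.

3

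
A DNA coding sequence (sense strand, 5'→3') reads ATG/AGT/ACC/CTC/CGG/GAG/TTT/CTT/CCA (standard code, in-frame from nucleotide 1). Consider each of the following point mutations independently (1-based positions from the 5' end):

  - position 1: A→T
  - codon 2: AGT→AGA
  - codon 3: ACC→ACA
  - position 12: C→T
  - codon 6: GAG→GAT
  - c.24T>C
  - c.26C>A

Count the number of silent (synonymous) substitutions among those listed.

3

Codon 1: ATG (Met) → TTG (Leu) — missense.
Codon 2: AGT (Ser) → AGA (Arg) — missense.
Codon 3: ACC (Thr) → ACA (Thr) — synonymous.
Codon 4: CTC (Leu) → CTT (Leu) — synonymous.
Codon 6: GAG (Glu) → GAT (Asp) — missense.
Codon 8: CTT (Leu) → CTC (Leu) — synonymous.
Codon 9: CCA (Pro) → CAA (Gln) — missense.
Synonymous: 3 of 7.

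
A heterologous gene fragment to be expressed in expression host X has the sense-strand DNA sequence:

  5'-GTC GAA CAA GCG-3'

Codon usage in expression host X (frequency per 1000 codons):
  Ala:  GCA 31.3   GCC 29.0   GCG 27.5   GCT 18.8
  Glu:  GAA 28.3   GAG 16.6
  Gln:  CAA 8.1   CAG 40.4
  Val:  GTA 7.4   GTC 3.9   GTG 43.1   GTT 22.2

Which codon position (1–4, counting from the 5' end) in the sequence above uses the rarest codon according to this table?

1

Codon 1 GTC (Val): 3.9 per 1000.
Codon 2 GAA (Glu): 28.3 per 1000.
Codon 3 CAA (Gln): 8.1 per 1000.
Codon 4 GCG (Ala): 27.5 per 1000.
Lowest frequency is 3.9 at codon 1.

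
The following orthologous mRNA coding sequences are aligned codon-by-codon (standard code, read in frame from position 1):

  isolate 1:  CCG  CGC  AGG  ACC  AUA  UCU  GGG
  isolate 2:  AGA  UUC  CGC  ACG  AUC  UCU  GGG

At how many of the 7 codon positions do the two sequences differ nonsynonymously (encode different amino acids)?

2

Codon 1: CCG Pro / AGA Arg — nonsynonymous.
Codon 2: CGC Arg / UUC Phe — nonsynonymous.
Codon 3: AGG Arg / CGC Arg — synonymous.
Codon 4: ACC Thr / ACG Thr — synonymous.
Codon 5: AUA Ile / AUC Ile — synonymous.
Codon 6: UCU Ser / UCU Ser — identical.
Codon 7: GGG Gly / GGG Gly — identical.
Nonsynonymous differences: 2.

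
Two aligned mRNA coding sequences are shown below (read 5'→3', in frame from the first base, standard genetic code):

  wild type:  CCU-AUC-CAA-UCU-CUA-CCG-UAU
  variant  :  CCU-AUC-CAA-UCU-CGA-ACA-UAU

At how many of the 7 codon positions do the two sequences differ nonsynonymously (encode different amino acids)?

2

Codon 1: CCU Pro / CCU Pro — identical.
Codon 2: AUC Ile / AUC Ile — identical.
Codon 3: CAA Gln / CAA Gln — identical.
Codon 4: UCU Ser / UCU Ser — identical.
Codon 5: CUA Leu / CGA Arg — nonsynonymous.
Codon 6: CCG Pro / ACA Thr — nonsynonymous.
Codon 7: UAU Tyr / UAU Tyr — identical.
Nonsynonymous differences: 2.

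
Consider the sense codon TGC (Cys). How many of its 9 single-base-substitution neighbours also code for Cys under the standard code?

Position 1: none → 0 synonymous.
Position 2: none → 0 synonymous.
Position 3: TGT → 1 synonymous.
Total: 0 + 0 + 1 = 1.

1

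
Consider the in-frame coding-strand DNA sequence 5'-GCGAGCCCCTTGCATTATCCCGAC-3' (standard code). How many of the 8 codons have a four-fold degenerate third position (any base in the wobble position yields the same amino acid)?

Codon 1 GCG (Ala): third position 4-fold.
Codon 2 AGC (Ser): third position 2-fold.
Codon 3 CCC (Pro): third position 4-fold.
Codon 4 TTG (Leu): third position 2-fold.
Codon 5 CAT (His): third position 2-fold.
Codon 6 TAT (Tyr): third position 2-fold.
Codon 7 CCC (Pro): third position 4-fold.
Codon 8 GAC (Asp): third position 2-fold.
Four-fold degenerate third positions: 3.

3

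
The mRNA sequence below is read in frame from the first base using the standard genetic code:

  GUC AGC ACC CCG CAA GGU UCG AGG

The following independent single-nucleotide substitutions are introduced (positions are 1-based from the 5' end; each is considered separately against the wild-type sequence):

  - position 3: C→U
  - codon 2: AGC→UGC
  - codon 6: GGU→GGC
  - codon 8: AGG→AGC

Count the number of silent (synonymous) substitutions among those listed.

Codon 1: GUC (Val) → GUU (Val) — synonymous.
Codon 2: AGC (Ser) → UGC (Cys) — missense.
Codon 6: GGU (Gly) → GGC (Gly) — synonymous.
Codon 8: AGG (Arg) → AGC (Ser) — missense.
Synonymous: 2 of 4.

2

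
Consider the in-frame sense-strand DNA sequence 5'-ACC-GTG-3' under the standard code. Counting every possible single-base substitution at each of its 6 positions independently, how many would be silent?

Codon 1 (ACC, Thr): 3 synonymous substitutions.
Codon 2 (GTG, Val): 3 synonymous substitutions.
Total: 3 + 3 = 6.

6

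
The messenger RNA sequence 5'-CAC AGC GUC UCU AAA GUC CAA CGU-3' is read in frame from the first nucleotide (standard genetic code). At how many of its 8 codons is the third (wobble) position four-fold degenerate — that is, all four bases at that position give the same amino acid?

4

Codon 1 CAC (His): third position 2-fold.
Codon 2 AGC (Ser): third position 2-fold.
Codon 3 GUC (Val): third position 4-fold.
Codon 4 UCU (Ser): third position 4-fold.
Codon 5 AAA (Lys): third position 2-fold.
Codon 6 GUC (Val): third position 4-fold.
Codon 7 CAA (Gln): third position 2-fold.
Codon 8 CGU (Arg): third position 4-fold.
Four-fold degenerate third positions: 4.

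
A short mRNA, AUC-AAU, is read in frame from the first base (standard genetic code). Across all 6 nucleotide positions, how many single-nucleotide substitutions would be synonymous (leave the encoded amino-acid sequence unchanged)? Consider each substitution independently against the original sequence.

3

Codon 1 (AUC, Ile): 2 synonymous substitutions.
Codon 2 (AAU, Asn): 1 synonymous substitution.
Total: 2 + 1 = 3.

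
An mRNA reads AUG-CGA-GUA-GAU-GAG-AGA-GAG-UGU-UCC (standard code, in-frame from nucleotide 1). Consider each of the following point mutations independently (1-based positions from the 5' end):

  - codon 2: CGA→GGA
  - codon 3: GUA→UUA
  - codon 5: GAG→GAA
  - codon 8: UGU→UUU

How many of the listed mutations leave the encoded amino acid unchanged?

1

Codon 2: CGA (Arg) → GGA (Gly) — missense.
Codon 3: GUA (Val) → UUA (Leu) — missense.
Codon 5: GAG (Glu) → GAA (Glu) — synonymous.
Codon 8: UGU (Cys) → UUU (Phe) — missense.
Synonymous: 1 of 4.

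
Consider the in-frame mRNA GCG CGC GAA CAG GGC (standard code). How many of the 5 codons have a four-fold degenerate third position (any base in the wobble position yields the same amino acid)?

3

Codon 1 GCG (Ala): third position 4-fold.
Codon 2 CGC (Arg): third position 4-fold.
Codon 3 GAA (Glu): third position 2-fold.
Codon 4 CAG (Gln): third position 2-fold.
Codon 5 GGC (Gly): third position 4-fold.
Four-fold degenerate third positions: 3.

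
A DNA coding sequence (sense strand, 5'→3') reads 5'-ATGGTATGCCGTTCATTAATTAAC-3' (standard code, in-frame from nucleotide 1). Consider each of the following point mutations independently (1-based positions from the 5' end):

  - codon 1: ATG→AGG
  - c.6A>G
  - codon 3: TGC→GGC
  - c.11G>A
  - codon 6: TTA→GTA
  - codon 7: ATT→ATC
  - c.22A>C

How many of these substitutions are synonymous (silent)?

Codon 1: ATG (Met) → AGG (Arg) — missense.
Codon 2: GTA (Val) → GTG (Val) — synonymous.
Codon 3: TGC (Cys) → GGC (Gly) — missense.
Codon 4: CGT (Arg) → CAT (His) — missense.
Codon 6: TTA (Leu) → GTA (Val) — missense.
Codon 7: ATT (Ile) → ATC (Ile) — synonymous.
Codon 8: AAC (Asn) → CAC (His) — missense.
Synonymous: 2 of 7.

2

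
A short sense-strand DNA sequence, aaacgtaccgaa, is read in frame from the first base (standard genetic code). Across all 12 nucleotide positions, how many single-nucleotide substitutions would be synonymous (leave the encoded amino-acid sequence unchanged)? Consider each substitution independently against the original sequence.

Codon 1 (AAA, Lys): 1 synonymous substitution.
Codon 2 (CGT, Arg): 3 synonymous substitutions.
Codon 3 (ACC, Thr): 3 synonymous substitutions.
Codon 4 (GAA, Glu): 1 synonymous substitution.
Total: 1 + 3 + 3 + 1 = 8.

8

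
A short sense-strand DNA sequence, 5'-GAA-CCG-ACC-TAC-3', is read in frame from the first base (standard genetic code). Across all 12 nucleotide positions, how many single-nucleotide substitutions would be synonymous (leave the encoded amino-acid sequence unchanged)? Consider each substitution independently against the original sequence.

8

Codon 1 (GAA, Glu): 1 synonymous substitution.
Codon 2 (CCG, Pro): 3 synonymous substitutions.
Codon 3 (ACC, Thr): 3 synonymous substitutions.
Codon 4 (TAC, Tyr): 1 synonymous substitution.
Total: 1 + 3 + 3 + 1 = 8.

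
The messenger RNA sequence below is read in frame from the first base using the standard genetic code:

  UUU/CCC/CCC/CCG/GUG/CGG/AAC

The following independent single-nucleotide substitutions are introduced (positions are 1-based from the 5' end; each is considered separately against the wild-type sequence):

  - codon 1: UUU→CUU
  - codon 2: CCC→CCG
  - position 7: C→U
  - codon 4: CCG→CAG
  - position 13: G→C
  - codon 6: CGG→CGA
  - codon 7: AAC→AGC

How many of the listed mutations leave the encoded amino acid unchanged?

2

Codon 1: UUU (Phe) → CUU (Leu) — missense.
Codon 2: CCC (Pro) → CCG (Pro) — synonymous.
Codon 3: CCC (Pro) → UCC (Ser) — missense.
Codon 4: CCG (Pro) → CAG (Gln) — missense.
Codon 5: GUG (Val) → CUG (Leu) — missense.
Codon 6: CGG (Arg) → CGA (Arg) — synonymous.
Codon 7: AAC (Asn) → AGC (Ser) — missense.
Synonymous: 2 of 7.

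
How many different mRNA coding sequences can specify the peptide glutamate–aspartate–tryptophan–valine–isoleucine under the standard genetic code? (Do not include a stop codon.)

48

Glu: 2 codons.
Asp: 2 codons.
Trp: 1 codon.
Val: 4 codons.
Ile: 3 codons.
2 × 2 × 1 × 4 × 3 = 48.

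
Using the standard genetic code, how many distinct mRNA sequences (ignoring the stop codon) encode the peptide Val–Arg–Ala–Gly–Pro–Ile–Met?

Val: 4 codons.
Arg: 6 codons.
Ala: 4 codons.
Gly: 4 codons.
Pro: 4 codons.
Ile: 3 codons.
Met: 1 codon.
4 × 6 × 4 × 4 × 4 × 3 × 1 = 4608.

4608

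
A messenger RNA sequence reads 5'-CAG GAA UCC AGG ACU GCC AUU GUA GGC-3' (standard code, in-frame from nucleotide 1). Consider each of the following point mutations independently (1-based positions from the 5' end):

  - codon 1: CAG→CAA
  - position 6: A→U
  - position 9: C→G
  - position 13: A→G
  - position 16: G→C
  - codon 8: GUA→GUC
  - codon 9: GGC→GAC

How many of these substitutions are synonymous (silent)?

Codon 1: CAG (Gln) → CAA (Gln) — synonymous.
Codon 2: GAA (Glu) → GAU (Asp) — missense.
Codon 3: UCC (Ser) → UCG (Ser) — synonymous.
Codon 5: ACU (Thr) → GCU (Ala) — missense.
Codon 6: GCC (Ala) → CCC (Pro) — missense.
Codon 8: GUA (Val) → GUC (Val) — synonymous.
Codon 9: GGC (Gly) → GAC (Asp) — missense.
Synonymous: 3 of 7.

3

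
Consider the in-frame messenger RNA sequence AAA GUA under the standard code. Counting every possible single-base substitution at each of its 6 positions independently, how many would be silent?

Codon 1 (AAA, Lys): 1 synonymous substitution.
Codon 2 (GUA, Val): 3 synonymous substitutions.
Total: 1 + 3 = 4.

4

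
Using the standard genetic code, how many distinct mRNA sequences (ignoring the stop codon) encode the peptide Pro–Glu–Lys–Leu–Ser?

Pro: 4 codons.
Glu: 2 codons.
Lys: 2 codons.
Leu: 6 codons.
Ser: 6 codons.
4 × 2 × 2 × 6 × 6 = 576.

576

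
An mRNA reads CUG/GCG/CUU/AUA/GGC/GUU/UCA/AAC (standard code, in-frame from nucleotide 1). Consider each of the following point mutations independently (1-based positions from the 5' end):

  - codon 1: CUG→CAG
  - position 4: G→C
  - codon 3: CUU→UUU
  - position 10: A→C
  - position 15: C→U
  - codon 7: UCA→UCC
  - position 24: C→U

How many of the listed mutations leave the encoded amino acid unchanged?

Codon 1: CUG (Leu) → CAG (Gln) — missense.
Codon 2: GCG (Ala) → CCG (Pro) — missense.
Codon 3: CUU (Leu) → UUU (Phe) — missense.
Codon 4: AUA (Ile) → CUA (Leu) — missense.
Codon 5: GGC (Gly) → GGU (Gly) — synonymous.
Codon 7: UCA (Ser) → UCC (Ser) — synonymous.
Codon 8: AAC (Asn) → AAU (Asn) — synonymous.
Synonymous: 3 of 7.

3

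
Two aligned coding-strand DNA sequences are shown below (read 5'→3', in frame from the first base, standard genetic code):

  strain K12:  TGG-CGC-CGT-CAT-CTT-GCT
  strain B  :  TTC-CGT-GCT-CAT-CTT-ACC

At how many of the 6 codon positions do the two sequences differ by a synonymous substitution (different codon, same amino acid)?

Codon 1: TGG Trp / TTC Phe — nonsynonymous.
Codon 2: CGC Arg / CGT Arg — synonymous.
Codon 3: CGT Arg / GCT Ala — nonsynonymous.
Codon 4: CAT His / CAT His — identical.
Codon 5: CTT Leu / CTT Leu — identical.
Codon 6: GCT Ala / ACC Thr — nonsynonymous.
Synonymous differences: 1.

1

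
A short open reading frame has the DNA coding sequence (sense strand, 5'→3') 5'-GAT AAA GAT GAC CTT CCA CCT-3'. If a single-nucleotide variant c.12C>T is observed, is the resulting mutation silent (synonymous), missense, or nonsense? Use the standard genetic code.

Position 12 falls in codon 4: GAC → Asp.
After the substitution the codon is GAT → Asp.
Both encode Asp, so the change is synonymous.

silent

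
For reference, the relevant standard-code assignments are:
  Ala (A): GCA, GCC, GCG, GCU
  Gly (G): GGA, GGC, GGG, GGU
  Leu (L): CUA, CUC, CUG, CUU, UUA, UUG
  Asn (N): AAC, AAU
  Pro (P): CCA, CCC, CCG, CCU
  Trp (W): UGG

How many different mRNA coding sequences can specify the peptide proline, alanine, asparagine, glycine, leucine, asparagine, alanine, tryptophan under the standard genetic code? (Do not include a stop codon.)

Pro: 4 codons.
Ala: 4 codons.
Asn: 2 codons.
Gly: 4 codons.
Leu: 6 codons.
Asn: 2 codons.
Ala: 4 codons.
Trp: 1 codon.
4 × 4 × 2 × 4 × 6 × 2 × 4 × 1 = 6144.

6144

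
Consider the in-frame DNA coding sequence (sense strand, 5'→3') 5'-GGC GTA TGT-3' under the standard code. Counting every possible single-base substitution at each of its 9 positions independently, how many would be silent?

7

Codon 1 (GGC, Gly): 3 synonymous substitutions.
Codon 2 (GTA, Val): 3 synonymous substitutions.
Codon 3 (TGT, Cys): 1 synonymous substitution.
Total: 3 + 3 + 1 = 7.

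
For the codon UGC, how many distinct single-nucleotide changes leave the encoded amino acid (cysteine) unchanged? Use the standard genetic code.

Position 1: none → 0 synonymous.
Position 2: none → 0 synonymous.
Position 3: UGU → 1 synonymous.
Total: 0 + 0 + 1 = 1.

1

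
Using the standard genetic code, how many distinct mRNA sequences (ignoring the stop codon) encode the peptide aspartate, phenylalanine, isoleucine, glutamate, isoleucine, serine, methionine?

432

Asp: 2 codons.
Phe: 2 codons.
Ile: 3 codons.
Glu: 2 codons.
Ile: 3 codons.
Ser: 6 codons.
Met: 1 codon.
2 × 2 × 3 × 2 × 3 × 6 × 1 = 432.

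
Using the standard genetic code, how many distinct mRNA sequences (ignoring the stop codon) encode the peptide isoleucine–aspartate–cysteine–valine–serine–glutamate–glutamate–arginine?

Ile: 3 codons.
Asp: 2 codons.
Cys: 2 codons.
Val: 4 codons.
Ser: 6 codons.
Glu: 2 codons.
Glu: 2 codons.
Arg: 6 codons.
3 × 2 × 2 × 4 × 6 × 2 × 2 × 6 = 6912.

6912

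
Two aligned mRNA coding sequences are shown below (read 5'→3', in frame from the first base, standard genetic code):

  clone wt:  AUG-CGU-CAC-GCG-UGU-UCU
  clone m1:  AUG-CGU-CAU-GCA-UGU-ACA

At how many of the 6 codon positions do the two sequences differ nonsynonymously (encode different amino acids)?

1

Codon 1: AUG Met / AUG Met — identical.
Codon 2: CGU Arg / CGU Arg — identical.
Codon 3: CAC His / CAU His — synonymous.
Codon 4: GCG Ala / GCA Ala — synonymous.
Codon 5: UGU Cys / UGU Cys — identical.
Codon 6: UCU Ser / ACA Thr — nonsynonymous.
Nonsynonymous differences: 1.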